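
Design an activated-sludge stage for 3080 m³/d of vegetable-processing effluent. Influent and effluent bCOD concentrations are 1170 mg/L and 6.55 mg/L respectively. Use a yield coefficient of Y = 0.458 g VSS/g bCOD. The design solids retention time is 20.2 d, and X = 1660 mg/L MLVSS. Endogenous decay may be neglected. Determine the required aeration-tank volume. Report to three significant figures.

Biomass mass balance (decay neglected): V·X = Y·Q·(S₀ − S)·θ_c, so V = 0.458 × 3080 × (1170 − 6.55) × 20.2 / 1660 = 19971 m³.

V ≈ 20000 m³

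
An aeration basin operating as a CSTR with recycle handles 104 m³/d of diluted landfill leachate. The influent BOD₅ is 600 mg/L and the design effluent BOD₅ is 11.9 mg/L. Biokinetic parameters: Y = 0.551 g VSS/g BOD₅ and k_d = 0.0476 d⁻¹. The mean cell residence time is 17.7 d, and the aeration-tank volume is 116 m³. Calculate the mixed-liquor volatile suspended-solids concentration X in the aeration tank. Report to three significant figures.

Solving the biomass balance for X: X = Y Q (S₀−S) θ_c / [V (1+k_d θ_c)] = 0.551 × 104 × (600 − 11.9) × 17.7 / [116 × (1 + 0.0476 × 17.7)] = 2791 mg/L.

X ≈ 2790 mg/L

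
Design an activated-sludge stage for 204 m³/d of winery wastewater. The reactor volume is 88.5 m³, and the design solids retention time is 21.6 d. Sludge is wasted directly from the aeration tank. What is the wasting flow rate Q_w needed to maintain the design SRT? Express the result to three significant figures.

Wasting from the aeration tank: Q_w = V / θ_c = 88.50 / 21.6 = 4.097 m³/d.

Q_w ≈ 4.10 m³/d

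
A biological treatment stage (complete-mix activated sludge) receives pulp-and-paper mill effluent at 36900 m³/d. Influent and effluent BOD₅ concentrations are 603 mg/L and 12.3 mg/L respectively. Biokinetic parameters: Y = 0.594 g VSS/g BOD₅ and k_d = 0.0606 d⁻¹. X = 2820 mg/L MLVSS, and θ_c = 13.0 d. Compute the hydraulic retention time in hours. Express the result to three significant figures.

Rearranging the biomass balance for a CMAS with decay, V = Y·Q·ΔS·θ_c / [X·(1+k_d θ_c)] = 0.594 × 36900 × (603 − 12.3) × 13.0 / [2820 × (1 + 0.0606 × 13.0)] = 1.68×10^8 / 5042 = 33385 m³.
Hydraulic retention time τ = V/Q = 33385 / 36900 = 0.9048 d = 21.71 h.

τ ≈ 21.7 h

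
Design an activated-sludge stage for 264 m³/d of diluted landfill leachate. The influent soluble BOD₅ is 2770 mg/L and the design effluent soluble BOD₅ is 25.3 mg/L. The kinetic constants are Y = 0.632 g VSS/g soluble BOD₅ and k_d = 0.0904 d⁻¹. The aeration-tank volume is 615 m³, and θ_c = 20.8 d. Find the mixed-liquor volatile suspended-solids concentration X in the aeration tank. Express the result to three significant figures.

X = Y·Q·ΔS·θ_c / [V·(1 + k_d θ_c)] = 0.632 × 264 × (2770 − 25.3) × 20.8 / [615 × (1 + 0.0904 × 20.8)] = 5377 mg/L.

X ≈ 5380 mg/L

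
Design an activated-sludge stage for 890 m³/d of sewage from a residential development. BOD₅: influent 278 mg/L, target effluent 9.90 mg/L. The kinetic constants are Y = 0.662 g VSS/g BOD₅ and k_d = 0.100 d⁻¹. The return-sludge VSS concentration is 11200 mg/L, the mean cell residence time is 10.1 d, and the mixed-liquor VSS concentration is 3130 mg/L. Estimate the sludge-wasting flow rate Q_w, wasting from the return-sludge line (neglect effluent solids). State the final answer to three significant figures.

Steady-state biomass mass balance: V·X·(1 + k_d·θ_c) = Y·Q·(S₀ − S)·θ_c, so V = 0.662 × 890 × (278 − 9.90) × 10.1 / [3130 × (1 + 0.100 × 10.1)] = 1.6×10^6 / 6291 = 253.6 m³.
θ_c = V·X/(Q_w·X_r) when wasting from the recycle, so Q_w = V·X/(θ_c·X_r) = 253.6 × 3130 / (10.1 × 11200) = 7.017 m³/d.

Q_w ≈ 7.02 m³/d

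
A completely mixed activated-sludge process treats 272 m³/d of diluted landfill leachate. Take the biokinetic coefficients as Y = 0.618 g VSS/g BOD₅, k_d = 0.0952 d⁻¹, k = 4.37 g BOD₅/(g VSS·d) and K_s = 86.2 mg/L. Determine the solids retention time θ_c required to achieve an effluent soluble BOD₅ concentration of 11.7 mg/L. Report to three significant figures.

θ_c ≈ 4.39 d

At the target effluent, Y k S/(K_s+S) = 0.618×4.37×11.7/97.90 = 0.3228 d⁻¹.
θ_c = 1/(μ − k_d) = 1/(0.3228 − 0.0952) = 1/0.2276 = 4.395 d.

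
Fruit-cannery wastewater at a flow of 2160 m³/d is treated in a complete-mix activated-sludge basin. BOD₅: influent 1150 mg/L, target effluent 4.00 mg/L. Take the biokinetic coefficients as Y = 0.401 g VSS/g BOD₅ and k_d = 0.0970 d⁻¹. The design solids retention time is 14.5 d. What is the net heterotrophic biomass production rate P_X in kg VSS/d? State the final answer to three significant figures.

Observed yield with endogenous decay: Y_obs = Y / (1 + k_d·θ_c) = 0.401 / (1 + 0.0970 × 14.5) = 0.401 / 2.407 = 0.1666 g VSS/g BOD₅.
ΔS = 1150 − 4.00 = 1146 mg/L, so the substrate removal rate is 2160 × 1146/1000 = 2475 kg BOD₅/d.
Net biomass production P_X = Y_obs × Q·(S₀ − S) = 0.1666 × 2475 = 412.5 kg VSS/d.

P_X ≈ 412 kg VSS/d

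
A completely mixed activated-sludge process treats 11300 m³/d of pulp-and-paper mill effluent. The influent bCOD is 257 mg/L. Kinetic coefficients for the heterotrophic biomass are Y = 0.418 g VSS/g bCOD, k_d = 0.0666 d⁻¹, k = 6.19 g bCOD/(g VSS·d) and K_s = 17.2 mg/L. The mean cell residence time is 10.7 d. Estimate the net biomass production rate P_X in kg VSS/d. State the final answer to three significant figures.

P_X ≈ 706 kg VSS/d

For a completely mixed reactor with recycle the Lawrence–McCarty relation gives S = K_s·(1 + k_d·θ_c) / [θ_c·(Y·k − k_d) − 1] = 17.2 × (1 + 0.0666 × 10.7) / [10.7 × (0.418 × 6.19 − 0.0666) − 1] = 29.46 / 25.97 = 1.134 mg/L.
Observed yield with endogenous decay: Y_obs = Y / (1 + k_d·θ_c) = 0.418 / (1 + 0.0666 × 10.7) = 0.418 / 1.713 = 0.2441 g VSS/g bCOD.
Q·(S₀ − S) = 11300 × (257 − 1.13) × 10⁻³ = 2891 kg/d removed.
Biomass produced: P_X = Y_obs·Q·ΔS = 0.2441 × 2891 ≈ 705.7 kg VSS/d.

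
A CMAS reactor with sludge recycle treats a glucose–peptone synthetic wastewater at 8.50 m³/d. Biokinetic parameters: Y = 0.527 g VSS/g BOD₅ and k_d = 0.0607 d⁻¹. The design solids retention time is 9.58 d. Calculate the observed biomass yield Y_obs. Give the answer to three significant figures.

Y_obs ≈ 0.333 g VSS/g BOD₅

The observed yield is Y_obs = Y/(1 + k_d·θ_c) = 0.527 / (1 + 0.0607 × 9.58) = 0.527 / 1.582 = 0.3332 g VSS per g BOD₅ removed.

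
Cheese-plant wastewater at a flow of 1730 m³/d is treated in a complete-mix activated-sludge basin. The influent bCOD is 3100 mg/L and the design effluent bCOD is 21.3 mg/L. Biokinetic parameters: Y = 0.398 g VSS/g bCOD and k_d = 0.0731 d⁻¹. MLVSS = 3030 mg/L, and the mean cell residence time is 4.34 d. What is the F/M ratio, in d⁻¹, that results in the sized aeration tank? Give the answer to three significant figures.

F/M ≈ 0.768 d⁻¹

Rearranging the biomass balance for a CMAS with decay, V = Y·Q·ΔS·θ_c / [X·(1+k_d θ_c)] = 0.398 × 1730 × (3100 − 21.3) × 4.34 / [3030 × (1 + 0.0731 × 4.34)] = 9.2×10^6 / 3991 = 2305 m³.
F/M = applied load / biomass = Q·S₀/(V·X) = 1730 × 3100 / (2305 × 3030) = 0.7679 d⁻¹.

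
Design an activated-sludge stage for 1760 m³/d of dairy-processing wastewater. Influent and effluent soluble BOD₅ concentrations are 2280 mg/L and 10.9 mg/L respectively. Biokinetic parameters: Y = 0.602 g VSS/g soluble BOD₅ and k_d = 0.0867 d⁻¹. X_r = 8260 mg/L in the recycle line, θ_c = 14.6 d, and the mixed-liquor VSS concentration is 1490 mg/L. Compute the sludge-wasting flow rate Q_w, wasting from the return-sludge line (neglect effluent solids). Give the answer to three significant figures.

Rearranging the biomass balance for a CMAS with decay, V = Y·Q·ΔS·θ_c / [X·(1+k_d θ_c)] = 0.602 × 1760 × (2280 − 10.9) × 14.6 / [1490 × (1 + 0.0867 × 14.6)] = 3.51×10^7 / 3376 = 10397 m³.
Q_w = (V·X)/(θ_c X_r) = 10397 × 1490 / (14.6 × 8260) = 128.5 m³/d.

Q_w ≈ 128 m³/d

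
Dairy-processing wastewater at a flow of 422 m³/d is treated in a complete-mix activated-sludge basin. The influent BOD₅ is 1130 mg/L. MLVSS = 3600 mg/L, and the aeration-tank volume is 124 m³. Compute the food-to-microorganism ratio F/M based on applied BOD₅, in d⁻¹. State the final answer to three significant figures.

F/M = applied load / biomass = Q·S₀/(V·X) = 422 × 1130 / (124.0 × 3600) = 1.068 d⁻¹.

F/M ≈ 1.07 d⁻¹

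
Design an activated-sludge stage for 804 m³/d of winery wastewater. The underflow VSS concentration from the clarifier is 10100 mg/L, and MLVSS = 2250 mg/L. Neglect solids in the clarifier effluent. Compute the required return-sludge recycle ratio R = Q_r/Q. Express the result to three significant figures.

R = Q_r/Q = X/(X_r − X) = 2250 / (10100 − 2250) = 0.2866.

R ≈ 0.287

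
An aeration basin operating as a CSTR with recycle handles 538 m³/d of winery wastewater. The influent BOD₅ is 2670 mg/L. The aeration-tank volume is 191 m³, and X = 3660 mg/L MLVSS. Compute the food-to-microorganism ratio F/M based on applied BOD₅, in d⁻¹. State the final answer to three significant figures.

F/M = Q·S₀ / (V·X) = 538 × 2670 / (191.0 × 3660) = 2.055 g BOD₅·(g VSS·d)⁻¹.

F/M ≈ 2.05 d⁻¹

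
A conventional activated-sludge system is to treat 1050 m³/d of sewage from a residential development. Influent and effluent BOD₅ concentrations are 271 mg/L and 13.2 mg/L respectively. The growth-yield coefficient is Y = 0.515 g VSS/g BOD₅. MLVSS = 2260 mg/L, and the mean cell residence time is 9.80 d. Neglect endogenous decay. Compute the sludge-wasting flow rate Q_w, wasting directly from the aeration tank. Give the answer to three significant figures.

V·X = Y·Q·ΔS·θ_c gives V = 0.515 × 1050 × (271 − 13.2) × 9.80 / 2260 = 604.5 m³.
With mixed-liquor wasting, θ_c = V/Q_w, so Q_w = V/θ_c = 604.5/9.80 = 61.68 m³/d.

Q_w ≈ 61.7 m³/d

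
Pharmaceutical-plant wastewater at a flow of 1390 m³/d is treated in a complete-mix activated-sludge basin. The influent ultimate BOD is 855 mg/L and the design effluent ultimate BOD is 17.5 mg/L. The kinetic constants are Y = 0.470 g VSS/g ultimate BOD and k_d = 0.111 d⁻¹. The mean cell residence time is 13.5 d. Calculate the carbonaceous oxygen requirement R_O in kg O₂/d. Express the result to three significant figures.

Observed yield with endogenous decay: Y_obs = Y / (1 + k_d·θ_c) = 0.470 / (1 + 0.111 × 13.5) = 0.470 / 2.498 = 0.1881 g VSS/g ultimate BOD.
Q·(S₀ − S) = 1390 × (855 − 17.5) × 10⁻³ = 1164 kg/d removed.
Biomass synthesised: P_X = Y_obs × 1164 = 219.0 kg VSS/d.
Carbonaceous O₂ demand = substrate oxidised − cell-mass equivalent = 1164 − 1.42 × 219.0 = 853.2 kg O₂/d.

R_O ≈ 853 kg O₂/d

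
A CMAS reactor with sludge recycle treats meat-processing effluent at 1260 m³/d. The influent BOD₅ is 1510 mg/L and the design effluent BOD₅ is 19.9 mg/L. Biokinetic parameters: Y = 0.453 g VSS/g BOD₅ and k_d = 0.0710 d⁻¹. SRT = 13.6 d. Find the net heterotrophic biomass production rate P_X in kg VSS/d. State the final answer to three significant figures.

Correct the yield for decay: Y_obs = Y/(1 + k_d θ_c) = 0.453 / (1 + 0.0710 × 13.6) = 0.453 / 1.966 = 0.2305.
ΔS = 1510 − 19.9 = 1490 mg/L, so the substrate removal rate is 1260 × 1490/1000 = 1878 kg BOD₅/d.
So the net sludge growth is P_X = 0.2305 × 1878 = 432.7 kg VSS/d.

P_X ≈ 433 kg VSS/d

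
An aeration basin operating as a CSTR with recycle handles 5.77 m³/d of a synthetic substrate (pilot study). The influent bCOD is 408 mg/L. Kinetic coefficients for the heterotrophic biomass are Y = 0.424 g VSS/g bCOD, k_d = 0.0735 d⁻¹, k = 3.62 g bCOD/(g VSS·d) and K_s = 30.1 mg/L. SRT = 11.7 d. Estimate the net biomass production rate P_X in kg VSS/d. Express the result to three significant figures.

P_X ≈ 0.532 kg VSS/d

From the Monod/SRT balance for a CMAS, S = K_s·(1+k_d θ_c)/[θ_c·(Y k − k_d) − 1] = 30.1 × (1 + 0.0735 × 11.7) / [11.7 × (0.424 × 3.62 − 0.0735) − 1] = 55.98 / 16.10 = 3.478 mg/L.
Y_obs = Y / (1 + k_d θ_c) = 0.424 / (1 + 0.0735 × 11.7) = 0.424 / 1.860 = 0.2280.
Q·(S₀ − S) = 5.77 × (408 − 3.48) × 10⁻³ = 2.334 kg/d removed.
Biomass produced: P_X = Y_obs·Q·ΔS = 0.2280 × 2.334 ≈ 0.5321 kg VSS/d.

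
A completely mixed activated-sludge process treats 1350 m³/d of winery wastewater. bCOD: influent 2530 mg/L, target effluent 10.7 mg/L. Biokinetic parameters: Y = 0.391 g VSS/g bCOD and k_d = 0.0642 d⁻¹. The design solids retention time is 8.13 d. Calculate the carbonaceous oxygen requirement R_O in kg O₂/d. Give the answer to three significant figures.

Y_obs = Y / (1 + k_d θ_c) = 0.391 / (1 + 0.0642 × 8.13) = 0.391 / 1.522 = 0.2569.
Q·(S₀ − S) = 1350 × (2530 − 10.7) × 10⁻³ = 3401 kg/d removed.
Biomass synthesised: P_X = Y_obs × 3401 = 873.8 kg VSS/d.
Carbonaceous O₂ demand = substrate oxidised − cell-mass equivalent = 3401 − 1.42 × 873.8 = 2160 kg O₂/d.

R_O ≈ 2160 kg O₂/d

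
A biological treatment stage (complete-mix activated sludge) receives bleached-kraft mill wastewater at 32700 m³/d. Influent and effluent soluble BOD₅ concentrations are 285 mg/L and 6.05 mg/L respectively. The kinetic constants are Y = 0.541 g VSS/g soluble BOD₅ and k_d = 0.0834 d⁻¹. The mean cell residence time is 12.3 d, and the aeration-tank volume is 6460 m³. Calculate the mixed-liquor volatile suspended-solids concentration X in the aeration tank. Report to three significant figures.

From V·X·(1 + k_d·θ_c) = Y·Q·(S₀ − S)·θ_c: X = 0.541 × 32700 × (285 − 6.05) × 12.3 / [6460 × (1 + 0.0834 × 12.3)] = 4638 mg/L.

X ≈ 4640 mg/L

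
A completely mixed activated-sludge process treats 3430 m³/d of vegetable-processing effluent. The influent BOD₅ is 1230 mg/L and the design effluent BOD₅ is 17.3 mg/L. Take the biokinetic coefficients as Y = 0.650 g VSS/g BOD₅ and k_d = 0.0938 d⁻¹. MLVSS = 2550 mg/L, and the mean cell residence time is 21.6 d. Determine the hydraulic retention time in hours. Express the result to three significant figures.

Rearranging the biomass balance for a CMAS with decay, V = Y·Q·ΔS·θ_c / [X·(1+k_d θ_c)] = 0.650 × 3430 × (1230 − 17.3) × 21.6 / [2550 × (1 + 0.0938 × 21.6)] = 5.84×10^7 / 7717 = 7568 m³.
Hydraulic retention time τ = V/Q = 7568 / 3430 = 2.206 d = 52.96 h.

τ ≈ 53.0 h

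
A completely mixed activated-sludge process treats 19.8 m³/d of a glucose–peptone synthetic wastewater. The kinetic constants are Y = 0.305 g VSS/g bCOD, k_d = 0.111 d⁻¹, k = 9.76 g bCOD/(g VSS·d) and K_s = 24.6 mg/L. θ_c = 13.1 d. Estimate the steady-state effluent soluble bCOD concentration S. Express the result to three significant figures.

S ≈ 1.65 mg/L

For a completely mixed reactor with recycle the Lawrence–McCarty relation gives S = K_s·(1 + k_d·θ_c) / [θ_c·(Y·k − k_d) − 1] = 24.6 × (1 + 0.111 × 13.1) / [13.1 × (0.305 × 9.76 − 0.111) − 1] = 60.37 / 36.54 = 1.652 mg/L.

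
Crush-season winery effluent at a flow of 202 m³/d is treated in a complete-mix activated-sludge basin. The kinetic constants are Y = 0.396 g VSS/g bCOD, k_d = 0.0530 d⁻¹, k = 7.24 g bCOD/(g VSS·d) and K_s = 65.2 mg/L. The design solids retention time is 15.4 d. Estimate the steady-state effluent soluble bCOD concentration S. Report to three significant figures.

S ≈ 2.80 mg/L

For a completely mixed reactor with recycle the Lawrence–McCarty relation gives S = K_s·(1 + k_d·θ_c) / [θ_c·(Y·k − k_d) − 1] = 65.2 × (1 + 0.0530 × 15.4) / [15.4 × (0.396 × 7.24 − 0.0530) − 1] = 118.4 / 42.34 = 2.797 mg/L.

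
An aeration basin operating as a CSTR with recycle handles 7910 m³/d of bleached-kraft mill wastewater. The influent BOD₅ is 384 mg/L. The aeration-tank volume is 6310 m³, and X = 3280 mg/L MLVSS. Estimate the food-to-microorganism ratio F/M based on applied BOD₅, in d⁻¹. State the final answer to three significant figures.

Food-to-microorganism ratio F/M = Q S₀ / (V X) = 7910 × 384 / (6310 × 3280) = 0.1468 d⁻¹.

F/M ≈ 0.147 d⁻¹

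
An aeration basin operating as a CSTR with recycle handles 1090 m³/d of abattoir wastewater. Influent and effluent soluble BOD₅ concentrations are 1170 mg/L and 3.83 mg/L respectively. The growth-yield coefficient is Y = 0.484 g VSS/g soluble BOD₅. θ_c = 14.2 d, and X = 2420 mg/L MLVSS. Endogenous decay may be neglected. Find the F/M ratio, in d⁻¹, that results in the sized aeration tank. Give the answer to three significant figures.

Biomass mass balance (decay neglected): V·X = Y·Q·(S₀ − S)·θ_c, so V = 0.484 × 1090 × (1170 − 3.83) × 14.2 / 2420 = 3610 m³.
F/M = applied load / biomass = Q·S₀/(V·X) = 1090 × 1170 / (3610 × 2420) = 0.1460 d⁻¹.

F/M ≈ 0.146 d⁻¹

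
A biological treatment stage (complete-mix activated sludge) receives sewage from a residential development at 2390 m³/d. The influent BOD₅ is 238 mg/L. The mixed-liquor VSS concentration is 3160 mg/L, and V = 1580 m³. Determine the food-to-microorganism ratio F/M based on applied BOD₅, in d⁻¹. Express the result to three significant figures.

Food-to-microorganism ratio F/M = Q S₀ / (V X) = 2390 × 238 / (1580 × 3160) = 0.1139 d⁻¹.

F/M ≈ 0.114 d⁻¹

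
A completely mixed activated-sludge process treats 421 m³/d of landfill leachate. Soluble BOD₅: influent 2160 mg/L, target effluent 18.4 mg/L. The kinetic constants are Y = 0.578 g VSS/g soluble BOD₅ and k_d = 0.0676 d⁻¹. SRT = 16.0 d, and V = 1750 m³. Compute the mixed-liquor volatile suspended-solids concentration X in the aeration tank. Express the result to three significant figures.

X = Y·Q·ΔS·θ_c / [V·(1 + k_d θ_c)] = 0.578 × 421 × (2160 − 18.4) × 16.0 / [1750 × (1 + 0.0676 × 16.0)] = 2289 mg/L.

X ≈ 2290 mg/L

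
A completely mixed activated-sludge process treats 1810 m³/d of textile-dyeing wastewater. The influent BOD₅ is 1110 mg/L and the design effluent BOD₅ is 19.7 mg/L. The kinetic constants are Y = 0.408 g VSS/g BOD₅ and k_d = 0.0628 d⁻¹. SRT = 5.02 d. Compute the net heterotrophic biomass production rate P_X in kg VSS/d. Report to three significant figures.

Correct the yield for decay: Y_obs = Y/(1 + k_d θ_c) = 0.408 / (1 + 0.0628 × 5.02) = 0.408 / 1.315 = 0.3102.
Mass of BOD₅ removed per day: Q(S₀ − S) = 1810 × 1090 g/m³ = 1973 kg/d.
Biomass produced: P_X = Y_obs·Q·ΔS = 0.3102 × 1973 ≈ 612.2 kg VSS/d.

P_X ≈ 612 kg VSS/d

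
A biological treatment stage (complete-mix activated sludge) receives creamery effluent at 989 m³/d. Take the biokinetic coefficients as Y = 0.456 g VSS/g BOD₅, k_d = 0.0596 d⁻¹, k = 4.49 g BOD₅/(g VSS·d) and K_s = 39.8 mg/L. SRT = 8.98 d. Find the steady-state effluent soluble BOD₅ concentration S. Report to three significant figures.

For a completely mixed reactor with recycle the Lawrence–McCarty relation gives S = K_s·(1 + k_d·θ_c) / [θ_c·(Y·k − k_d) − 1] = 39.8 × (1 + 0.0596 × 8.98) / [8.98 × (0.456 × 4.49 − 0.0596) − 1] = 61.10 / 16.85 = 3.626 mg/L.

S ≈ 3.63 mg/L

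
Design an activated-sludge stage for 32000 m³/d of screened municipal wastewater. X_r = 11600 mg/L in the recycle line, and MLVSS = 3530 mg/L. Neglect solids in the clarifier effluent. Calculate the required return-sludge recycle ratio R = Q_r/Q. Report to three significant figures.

R ≈ 0.437

R = Q_r/Q = X/(X_r − X) = 3530 / (11600 − 3530) = 0.4374.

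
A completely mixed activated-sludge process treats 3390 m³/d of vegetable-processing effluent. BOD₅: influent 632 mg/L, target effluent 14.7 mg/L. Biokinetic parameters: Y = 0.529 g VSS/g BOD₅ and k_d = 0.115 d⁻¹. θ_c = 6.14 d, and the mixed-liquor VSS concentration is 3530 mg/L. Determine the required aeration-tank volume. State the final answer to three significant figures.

V ≈ 1130 m³

From the SRT design equation V = Y Q (S₀−S) θ_c / [X (1 + k_d θ_c)] = 0.529 × 3390 × (632 − 14.7) × 6.14 / [3530 × (1 + 0.115 × 6.14)] = 6.8×10^6 / 6023 = 1129 m³.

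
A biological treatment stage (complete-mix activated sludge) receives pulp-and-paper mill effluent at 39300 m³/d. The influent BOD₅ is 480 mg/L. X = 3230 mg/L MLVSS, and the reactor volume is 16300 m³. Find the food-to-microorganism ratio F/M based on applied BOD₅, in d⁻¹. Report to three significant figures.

F/M = applied load / biomass = Q·S₀/(V·X) = 39300 × 480 / (16300 × 3230) = 0.3583 d⁻¹.

F/M ≈ 0.358 d⁻¹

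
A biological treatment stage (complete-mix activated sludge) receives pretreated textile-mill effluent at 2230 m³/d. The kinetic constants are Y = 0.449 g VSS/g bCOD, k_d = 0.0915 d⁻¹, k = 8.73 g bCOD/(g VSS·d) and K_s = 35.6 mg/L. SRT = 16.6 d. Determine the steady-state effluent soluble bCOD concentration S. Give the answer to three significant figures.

For a completely mixed reactor with recycle the Lawrence–McCarty relation gives S = K_s·(1 + k_d·θ_c) / [θ_c·(Y·k − k_d) − 1] = 35.6 × (1 + 0.0915 × 16.6) / [16.6 × (0.449 × 8.73 − 0.0915) − 1] = 89.67 / 62.55 = 1.434 mg/L.

S ≈ 1.43 mg/L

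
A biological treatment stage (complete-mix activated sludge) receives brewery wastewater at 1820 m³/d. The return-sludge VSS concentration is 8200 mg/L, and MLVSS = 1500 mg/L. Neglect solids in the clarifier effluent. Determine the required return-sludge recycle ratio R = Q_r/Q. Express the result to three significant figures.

R ≈ 0.224

Mass balance around the secondary clarifier (neglecting effluent solids): R = X / (X_r − X) = 1500 / (8200 − 1500) = 0.2239.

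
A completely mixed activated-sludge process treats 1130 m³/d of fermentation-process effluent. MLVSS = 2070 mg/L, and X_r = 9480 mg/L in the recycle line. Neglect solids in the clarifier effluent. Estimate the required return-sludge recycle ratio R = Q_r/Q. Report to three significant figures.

R ≈ 0.279

R = Q_r/Q = X/(X_r − X) = 2070 / (9480 − 2070) = 0.2794.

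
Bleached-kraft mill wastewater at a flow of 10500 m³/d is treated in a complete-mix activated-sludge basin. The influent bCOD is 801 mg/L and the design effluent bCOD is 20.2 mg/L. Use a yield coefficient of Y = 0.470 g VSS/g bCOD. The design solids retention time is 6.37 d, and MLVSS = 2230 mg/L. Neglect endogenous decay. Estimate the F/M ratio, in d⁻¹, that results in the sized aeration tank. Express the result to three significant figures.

V·X = Y·Q·ΔS·θ_c gives V = 0.470 × 10500 × (801 − 20.2) × 6.37 / 2230 = 11007 m³.
Food-to-microorganism ratio F/M = Q S₀ / (V X) = 10500 × 801 / (11007 × 2230) = 0.3427 d⁻¹.

F/M ≈ 0.343 d⁻¹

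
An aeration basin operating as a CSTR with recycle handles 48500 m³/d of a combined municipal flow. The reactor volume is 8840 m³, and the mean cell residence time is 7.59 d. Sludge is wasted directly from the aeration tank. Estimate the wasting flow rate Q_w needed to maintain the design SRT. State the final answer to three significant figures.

For wasting at MLVSS concentration, Q_w = V/θ_c = 8840/7.59 = 1165 m³/d.

Q_w ≈ 1160 m³/d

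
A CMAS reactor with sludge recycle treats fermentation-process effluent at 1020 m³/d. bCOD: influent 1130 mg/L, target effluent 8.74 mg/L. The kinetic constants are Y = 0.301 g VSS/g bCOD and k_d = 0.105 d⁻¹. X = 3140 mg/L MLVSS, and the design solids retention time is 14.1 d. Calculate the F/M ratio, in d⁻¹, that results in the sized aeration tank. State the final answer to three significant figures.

F/M ≈ 0.589 d⁻¹

Steady-state biomass mass balance: V·X·(1 + k_d·θ_c) = Y·Q·(S₀ − S)·θ_c, so V = 0.301 × 1020 × (1130 − 8.74) × 14.1 / [3140 × (1 + 0.105 × 14.1)] = 4.85×10^6 / 7789 = 623.2 m³.
F/M = Q·S₀ / (V·X) = 1020 × 1130 / (623.2 × 3140) = 0.5890 g bCOD·(g VSS·d)⁻¹.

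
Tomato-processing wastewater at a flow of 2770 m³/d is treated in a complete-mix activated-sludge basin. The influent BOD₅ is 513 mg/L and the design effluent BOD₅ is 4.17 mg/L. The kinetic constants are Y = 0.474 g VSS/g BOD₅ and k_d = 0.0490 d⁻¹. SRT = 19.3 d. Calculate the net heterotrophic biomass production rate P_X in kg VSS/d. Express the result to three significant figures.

P_X ≈ 343 kg VSS/d

Correct the yield for decay: Y_obs = Y/(1 + k_d θ_c) = 0.474 / (1 + 0.0490 × 19.3) = 0.474 / 1.946 = 0.2436.
Mass of BOD₅ removed per day: Q(S₀ − S) = 2770 × 508.8 g/m³ = 1409 kg/d.
So the net sludge growth is P_X = 0.2436 × 1409 = 343.4 kg VSS/d.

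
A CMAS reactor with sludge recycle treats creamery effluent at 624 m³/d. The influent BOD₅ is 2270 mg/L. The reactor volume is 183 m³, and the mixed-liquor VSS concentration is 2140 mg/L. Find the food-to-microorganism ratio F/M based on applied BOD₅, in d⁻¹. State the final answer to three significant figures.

F/M ≈ 3.62 d⁻¹

F/M = Q·S₀ / (V·X) = 624 × 2270 / (183.0 × 2140) = 3.617 g BOD₅·(g VSS·d)⁻¹.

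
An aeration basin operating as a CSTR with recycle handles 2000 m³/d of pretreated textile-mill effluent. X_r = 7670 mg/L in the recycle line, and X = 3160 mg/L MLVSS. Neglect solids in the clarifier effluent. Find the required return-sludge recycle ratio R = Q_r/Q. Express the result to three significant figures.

R = Q_r/Q = X/(X_r − X) = 3160 / (7670 − 3160) = 0.7007.

R ≈ 0.701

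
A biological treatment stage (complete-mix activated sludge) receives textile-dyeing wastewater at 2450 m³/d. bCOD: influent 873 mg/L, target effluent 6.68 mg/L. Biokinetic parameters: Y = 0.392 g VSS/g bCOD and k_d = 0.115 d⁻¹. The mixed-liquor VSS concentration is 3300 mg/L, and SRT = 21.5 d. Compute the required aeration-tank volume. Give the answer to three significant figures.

Steady-state biomass mass balance: V·X·(1 + k_d·θ_c) = Y·Q·(S₀ − S)·θ_c, so V = 0.392 × 2450 × (873 − 6.68) × 21.5 / [3300 × (1 + 0.115 × 21.5)] = 1.79×10^7 / 11459 = 1561 m³.

V ≈ 1560 m³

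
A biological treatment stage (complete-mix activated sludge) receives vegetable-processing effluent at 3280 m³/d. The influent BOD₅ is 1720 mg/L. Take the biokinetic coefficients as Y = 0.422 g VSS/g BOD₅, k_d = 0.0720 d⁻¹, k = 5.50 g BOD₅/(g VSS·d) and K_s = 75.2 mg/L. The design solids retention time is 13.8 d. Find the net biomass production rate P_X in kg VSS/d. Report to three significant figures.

For a completely mixed reactor with recycle the Lawrence–McCarty relation gives S = K_s·(1 + k_d·θ_c) / [θ_c·(Y·k − k_d) − 1] = 75.2 × (1 + 0.0720 × 13.8) / [13.8 × (0.422 × 5.50 − 0.0720) − 1] = 149.9 / 30.04 = 4.991 mg/L.
Correct the yield for decay: Y_obs = Y/(1 + k_d θ_c) = 0.422 / (1 + 0.0720 × 13.8) = 0.422 / 1.994 = 0.2117.
ΔS = 1720 − 4.99 = 1715 mg/L, so the substrate removal rate is 3280 × 1715/1000 = 5625 kg BOD₅/d.
Net biomass production P_X = Y_obs × Q·(S₀ − S) = 0.2117 × 5625 = 1191 kg VSS/d.

P_X ≈ 1190 kg VSS/d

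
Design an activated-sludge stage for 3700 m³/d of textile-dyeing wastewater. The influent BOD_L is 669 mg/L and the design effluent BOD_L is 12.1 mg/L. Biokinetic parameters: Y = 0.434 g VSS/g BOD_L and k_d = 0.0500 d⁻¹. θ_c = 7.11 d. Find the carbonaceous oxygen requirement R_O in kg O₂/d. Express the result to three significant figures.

Correct the yield for decay: Y_obs = Y/(1 + k_d θ_c) = 0.434 / (1 + 0.0500 × 7.11) = 0.434 / 1.356 = 0.3202.
Substrate removed = Q·(S₀ − S) = 3700 m³/d × (669 − 12.1) g/m³ = 2.43×10^6 g/d = 2431 kg/d.
Biomass synthesised: P_X = Y_obs × 2431 = 778.2 kg VSS/d.
R_O = Q·ΔS − 1.42 P_X = 2431 − 1105 = 1325 kg O₂/d.

R_O ≈ 1330 kg O₂/d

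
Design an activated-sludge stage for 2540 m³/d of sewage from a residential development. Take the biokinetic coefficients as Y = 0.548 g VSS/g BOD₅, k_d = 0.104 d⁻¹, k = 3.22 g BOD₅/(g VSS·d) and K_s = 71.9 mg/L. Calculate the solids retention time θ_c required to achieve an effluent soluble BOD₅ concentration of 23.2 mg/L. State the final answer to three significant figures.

θ_c ≈ 3.06 d

At the target effluent, Y k S/(K_s+S) = 0.548×3.22×23.2/95.10 = 0.4305 d⁻¹.
Then 1/θ_c = μ − k_d = 0.4305 − 0.104 = 0.3265 d⁻¹, giving θ_c = 3.063 d.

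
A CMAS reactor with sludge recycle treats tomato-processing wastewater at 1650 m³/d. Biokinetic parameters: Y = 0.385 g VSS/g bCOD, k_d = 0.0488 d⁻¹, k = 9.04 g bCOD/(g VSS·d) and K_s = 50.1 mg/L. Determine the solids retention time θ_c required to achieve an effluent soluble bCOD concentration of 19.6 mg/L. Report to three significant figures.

θ_c ≈ 1.08 d

Specific growth rate at S = 19.6 mg/L: μ = YkS/(K_s+S) = 0.385·9.04·19.6/(50.1+19.6) = 0.9787 d⁻¹.
θ_c = 1/(μ − k_d) = 1/(0.9787 − 0.0488) = 1/0.9299 = 1.075 d.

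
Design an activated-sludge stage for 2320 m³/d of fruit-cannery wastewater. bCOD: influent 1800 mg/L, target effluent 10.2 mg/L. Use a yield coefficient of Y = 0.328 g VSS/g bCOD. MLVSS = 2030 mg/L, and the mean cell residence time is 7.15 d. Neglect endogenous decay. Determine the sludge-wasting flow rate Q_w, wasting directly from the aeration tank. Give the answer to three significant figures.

Q_w ≈ 671 m³/d

With k_d = 0 the design equation reduces to V = Y Q (S₀−S) θ_c / X = 0.328 × 2320 × (1800 − 10.2) × 7.15 / 2030 = 4797 m³.
With mixed-liquor wasting, θ_c = V/Q_w, so Q_w = V/θ_c = 4797/7.15 = 670.9 m³/d.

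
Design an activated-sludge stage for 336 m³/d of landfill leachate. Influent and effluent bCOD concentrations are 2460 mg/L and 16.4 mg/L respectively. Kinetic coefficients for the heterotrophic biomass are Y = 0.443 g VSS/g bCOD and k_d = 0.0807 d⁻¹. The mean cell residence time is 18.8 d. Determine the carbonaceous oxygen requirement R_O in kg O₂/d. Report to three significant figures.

The observed yield is Y_obs = Y/(1 + k_d·θ_c) = 0.443 / (1 + 0.0807 × 18.8) = 0.443 / 2.517 = 0.1760 g VSS per g bCOD removed.
Substrate removed = Q·(S₀ − S) = 336 m³/d × (2460 − 16.4) g/m³ = 8.21×10^5 g/d = 821.0 kg/d.
Biomass synthesised: P_X = Y_obs × 821.0 = 144.5 kg VSS/d.
Carbonaceous O₂ demand = substrate oxidised − cell-mass equivalent = 821.0 − 1.42 × 144.5 = 615.9 kg O₂/d.

R_O ≈ 616 kg O₂/d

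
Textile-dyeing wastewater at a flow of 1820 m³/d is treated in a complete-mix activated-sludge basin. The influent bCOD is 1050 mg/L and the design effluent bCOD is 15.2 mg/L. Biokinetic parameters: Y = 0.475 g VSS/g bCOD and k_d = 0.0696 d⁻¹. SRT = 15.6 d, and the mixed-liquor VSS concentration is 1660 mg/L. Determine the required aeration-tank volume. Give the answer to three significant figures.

Rearranging the biomass balance for a CMAS with decay, V = Y·Q·ΔS·θ_c / [X·(1+k_d θ_c)] = 0.475 × 1820 × (1050 − 15.2) × 15.6 / [1660 × (1 + 0.0696 × 15.6)] = 1.4×10^7 / 3462 = 4031 m³.

V ≈ 4030 m³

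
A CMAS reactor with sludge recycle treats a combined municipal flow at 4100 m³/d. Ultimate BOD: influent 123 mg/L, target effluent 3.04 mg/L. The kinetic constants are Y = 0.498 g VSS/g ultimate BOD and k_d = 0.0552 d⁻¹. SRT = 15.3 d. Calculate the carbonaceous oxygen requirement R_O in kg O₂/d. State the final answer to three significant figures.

Correct the yield for decay: Y_obs = Y/(1 + k_d θ_c) = 0.498 / (1 + 0.0552 × 15.3) = 0.498 / 1.845 = 0.2700.
Mass of ultimate BOD removed per day: Q(S₀ − S) = 4100 × 120.0 g/m³ = 491.8 kg/d.
Net sludge production P_X = 0.2700 × 491.8 = 132.8 kg VSS/d.
Carbonaceous O₂ demand = substrate oxidised − cell-mass equivalent = 491.8 − 1.42 × 132.8 = 303.3 kg O₂/d.

R_O ≈ 303 kg O₂/d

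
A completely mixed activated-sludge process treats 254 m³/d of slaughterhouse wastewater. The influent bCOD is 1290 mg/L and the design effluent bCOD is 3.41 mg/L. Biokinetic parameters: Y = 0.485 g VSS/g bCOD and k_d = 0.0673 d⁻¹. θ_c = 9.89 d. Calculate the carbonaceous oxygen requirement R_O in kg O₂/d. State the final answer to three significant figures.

R_O ≈ 192 kg O₂/d

The observed yield is Y_obs = Y/(1 + k_d·θ_c) = 0.485 / (1 + 0.0673 × 9.89) = 0.485 / 1.666 = 0.2912 g VSS per g bCOD removed.
ΔS = 1290 − 3.41 = 1287 mg/L, so the substrate removal rate is 254 × 1287/1000 = 326.8 kg bCOD/d.
Net sludge production P_X = 0.2912 × 326.8 = 95.16 kg VSS/d.
Carbonaceous O₂ demand = substrate oxidised − cell-mass equivalent = 326.8 − 1.42 × 95.16 = 191.7 kg O₂/d.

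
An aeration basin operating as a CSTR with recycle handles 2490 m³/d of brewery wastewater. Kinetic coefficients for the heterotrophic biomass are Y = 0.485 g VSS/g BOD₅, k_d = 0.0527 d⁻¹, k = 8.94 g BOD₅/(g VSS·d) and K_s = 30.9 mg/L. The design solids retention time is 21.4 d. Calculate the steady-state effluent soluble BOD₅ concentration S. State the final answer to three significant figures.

S ≈ 0.725 mg/L

For a completely mixed reactor with recycle the Lawrence–McCarty relation gives S = K_s·(1 + k_d·θ_c) / [θ_c·(Y·k − k_d) − 1] = 30.9 × (1 + 0.0527 × 21.4) / [21.4 × (0.485 × 8.94 − 0.0527) − 1] = 65.75 / 90.66 = 0.7252 mg/L.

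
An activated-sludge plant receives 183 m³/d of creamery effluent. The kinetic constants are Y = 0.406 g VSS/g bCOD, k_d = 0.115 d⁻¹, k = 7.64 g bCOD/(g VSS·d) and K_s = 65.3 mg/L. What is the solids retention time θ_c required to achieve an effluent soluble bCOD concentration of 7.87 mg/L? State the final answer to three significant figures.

θ_c ≈ 4.57 d

From 1/θ_c = Y·k·S/(K_s + S) − k_d: Y·k·S/(K_s+S) = 0.406 × 7.64 × 7.87 / (65.3 + 7.87) = 0.3336 d⁻¹.
θ_c = 1/(μ − k_d) = 1/(0.3336 − 0.115) = 1/0.2186 = 4.574 d.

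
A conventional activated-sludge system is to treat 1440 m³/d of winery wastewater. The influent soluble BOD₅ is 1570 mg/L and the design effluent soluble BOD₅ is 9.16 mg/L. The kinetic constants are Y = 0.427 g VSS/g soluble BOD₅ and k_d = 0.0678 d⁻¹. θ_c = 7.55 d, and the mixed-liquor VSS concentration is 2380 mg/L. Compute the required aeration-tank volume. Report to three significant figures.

V ≈ 2010 m³

Rearranging the biomass balance for a CMAS with decay, V = Y·Q·ΔS·θ_c / [X·(1+k_d θ_c)] = 0.427 × 1440 × (1570 − 9.16) × 7.55 / [2380 × (1 + 0.0678 × 7.55)] = 7.25×10^6 / 3598 = 2014 m³.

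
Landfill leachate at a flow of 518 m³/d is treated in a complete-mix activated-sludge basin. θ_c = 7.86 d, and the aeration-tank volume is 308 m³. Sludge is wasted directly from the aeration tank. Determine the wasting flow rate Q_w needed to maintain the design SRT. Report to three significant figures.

Q_w ≈ 39.2 m³/d

With mixed-liquor wasting, θ_c = V/Q_w, so Q_w = V/θ_c = 308.0/7.86 = 39.19 m³/d.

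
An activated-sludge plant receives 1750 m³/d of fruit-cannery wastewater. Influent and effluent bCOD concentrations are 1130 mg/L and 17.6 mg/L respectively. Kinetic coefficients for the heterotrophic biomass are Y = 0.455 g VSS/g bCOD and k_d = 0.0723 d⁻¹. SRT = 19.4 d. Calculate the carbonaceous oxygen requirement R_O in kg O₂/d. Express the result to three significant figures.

R_O ≈ 1420 kg O₂/d

The observed yield is Y_obs = Y/(1 + k_d·θ_c) = 0.455 / (1 + 0.0723 × 19.4) = 0.455 / 2.403 = 0.1894 g VSS per g bCOD removed.
Mass of bCOD removed per day: Q(S₀ − S) = 1750 × 1112 g/m³ = 1947 kg/d.
Biomass synthesised: P_X = Y_obs × 1947 = 368.7 kg VSS/d.
R_O = Q·ΔS − 1.42 P_X = 1947 − 523.5 = 1423 kg O₂/d.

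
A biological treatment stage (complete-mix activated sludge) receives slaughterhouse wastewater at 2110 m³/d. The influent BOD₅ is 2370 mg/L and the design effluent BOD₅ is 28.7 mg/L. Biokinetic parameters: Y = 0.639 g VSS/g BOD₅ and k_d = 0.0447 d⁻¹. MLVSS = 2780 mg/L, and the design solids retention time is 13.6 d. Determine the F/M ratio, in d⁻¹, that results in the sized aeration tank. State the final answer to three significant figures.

F/M ≈ 0.187 d⁻¹

Rearranging the biomass balance for a CMAS with decay, V = Y·Q·ΔS·θ_c / [X·(1+k_d θ_c)] = 0.639 × 2110 × (2370 − 28.7) × 13.6 / [2780 × (1 + 0.0447 × 13.6)] = 4.29×10^7 / 4470 = 9604 m³.
Food-to-microorganism ratio F/M = Q S₀ / (V X) = 2110 × 2370 / (9604 × 2780) = 0.1873 d⁻¹.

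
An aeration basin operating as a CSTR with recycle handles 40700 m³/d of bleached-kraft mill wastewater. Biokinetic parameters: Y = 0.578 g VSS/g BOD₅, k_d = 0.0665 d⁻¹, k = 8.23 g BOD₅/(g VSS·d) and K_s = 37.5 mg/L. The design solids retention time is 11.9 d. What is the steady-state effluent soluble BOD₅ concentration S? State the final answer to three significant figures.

S ≈ 1.23 mg/L

For a completely mixed reactor with recycle the Lawrence–McCarty relation gives S = K_s·(1 + k_d·θ_c) / [θ_c·(Y·k − k_d) − 1] = 37.5 × (1 + 0.0665 × 11.9) / [11.9 × (0.578 × 8.23 − 0.0665) − 1] = 67.18 / 54.82 = 1.225 mg/L.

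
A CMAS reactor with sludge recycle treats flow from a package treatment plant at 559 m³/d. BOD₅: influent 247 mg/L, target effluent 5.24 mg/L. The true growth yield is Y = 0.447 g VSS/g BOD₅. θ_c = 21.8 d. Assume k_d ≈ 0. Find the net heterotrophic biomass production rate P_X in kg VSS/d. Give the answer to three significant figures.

P_X ≈ 60.4 kg VSS/d

With endogenous decay neglected, the observed yield equals the true yield: Y_obs = Y = 0.447 g VSS/g BOD₅.
ΔS = 247 − 5.24 = 241.8 mg/L, so the substrate removal rate is 559 × 241.8/1000 = 135.1 kg BOD₅/d.
Biomass produced: P_X = Y_obs·Q·ΔS = 0.4470 × 135.1 ≈ 60.41 kg VSS/d.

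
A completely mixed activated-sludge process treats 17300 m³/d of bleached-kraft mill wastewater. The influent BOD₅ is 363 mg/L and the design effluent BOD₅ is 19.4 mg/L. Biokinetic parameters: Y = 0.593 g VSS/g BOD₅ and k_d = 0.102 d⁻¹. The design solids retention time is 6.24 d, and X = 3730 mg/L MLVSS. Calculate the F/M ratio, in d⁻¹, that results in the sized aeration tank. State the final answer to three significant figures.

F/M ≈ 0.467 d⁻¹

Steady-state biomass mass balance: V·X·(1 + k_d·θ_c) = Y·Q·(S₀ − S)·θ_c, so V = 0.593 × 17300 × (363 − 19.4) × 6.24 / [3730 × (1 + 0.102 × 6.24)] = 2.2×10^7 / 6104 = 3603 m³.
F/M = Q·S₀ / (V·X) = 17300 × 363 / (3603 × 3730) = 0.4672 g BOD₅·(g VSS·d)⁻¹.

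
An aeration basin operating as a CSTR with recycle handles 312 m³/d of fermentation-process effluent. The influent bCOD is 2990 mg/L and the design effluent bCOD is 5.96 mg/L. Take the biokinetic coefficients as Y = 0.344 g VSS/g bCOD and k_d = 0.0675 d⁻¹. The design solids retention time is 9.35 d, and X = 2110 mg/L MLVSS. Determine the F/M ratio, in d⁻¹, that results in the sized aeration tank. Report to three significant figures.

F/M ≈ 0.508 d⁻¹

Rearranging the biomass balance for a CMAS with decay, V = Y·Q·ΔS·θ_c / [X·(1+k_d θ_c)] = 0.344 × 312 × (2990 − 5.96) × 9.35 / [2110 × (1 + 0.0675 × 9.35)] = 2.99×10^6 / 3442 = 870.1 m³.
F/M = applied load / biomass = Q·S₀/(V·X) = 312 × 2990 / (870.1 × 2110) = 0.5081 d⁻¹.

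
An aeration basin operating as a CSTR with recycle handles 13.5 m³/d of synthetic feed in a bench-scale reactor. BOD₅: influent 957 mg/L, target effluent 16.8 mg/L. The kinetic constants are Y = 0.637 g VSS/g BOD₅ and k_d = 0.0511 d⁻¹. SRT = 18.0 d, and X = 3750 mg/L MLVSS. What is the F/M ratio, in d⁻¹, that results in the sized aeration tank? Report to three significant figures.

F/M ≈ 0.170 d⁻¹

Rearranging the biomass balance for a CMAS with decay, V = Y·Q·ΔS·θ_c / [X·(1+k_d θ_c)] = 0.637 × 13.5 × (957 − 16.8) × 18.0 / [3750 × (1 + 0.0511 × 18.0)] = 1.46×10^5 / 7199 = 20.22 m³.
F/M = applied load / biomass = Q·S₀/(V·X) = 13.5 × 957 / (20.22 × 3750) = 0.1704 d⁻¹.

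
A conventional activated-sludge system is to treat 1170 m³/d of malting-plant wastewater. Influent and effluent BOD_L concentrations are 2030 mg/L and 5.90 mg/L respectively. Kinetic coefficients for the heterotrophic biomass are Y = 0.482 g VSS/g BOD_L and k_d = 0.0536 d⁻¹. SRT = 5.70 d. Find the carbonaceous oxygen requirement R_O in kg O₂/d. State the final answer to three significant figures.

R_O ≈ 1130 kg O₂/d

Correct the yield for decay: Y_obs = Y/(1 + k_d θ_c) = 0.482 / (1 + 0.0536 × 5.70) = 0.482 / 1.306 = 0.3692.
Substrate removed = Q·(S₀ − S) = 1170 m³/d × (2030 − 5.90) g/m³ = 2.37×10^6 g/d = 2368 kg/d.
Biomass synthesised: P_X = Y_obs × 2368 = 874.3 kg VSS/d.
R_O = Q·(S₀ − S) − 1.42·P_X = 2368 − 1.42 × 874.3 = 1127 kg O₂/d.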